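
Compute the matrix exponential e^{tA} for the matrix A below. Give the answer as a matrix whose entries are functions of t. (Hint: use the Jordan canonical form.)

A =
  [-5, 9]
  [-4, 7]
e^{tA} =
  [-6*t*exp(t) + exp(t), 9*t*exp(t)]
  [-4*t*exp(t), 6*t*exp(t) + exp(t)]

Strategy: write A = P · J · P⁻¹ where J is a Jordan canonical form, so e^{tA} = P · e^{tJ} · P⁻¹, and e^{tJ} can be computed block-by-block.

A has Jordan form
J =
  [1, 1]
  [0, 1]
(up to reordering of blocks).

Per-block formulas:
  For a 2×2 Jordan block J_2(1): exp(t · J_2(1)) = e^(1t)·(I + t·N), where N is the 2×2 nilpotent shift.

After assembling e^{tJ} and conjugating by P, we get:

e^{tA} =
  [-6*t*exp(t) + exp(t), 9*t*exp(t)]
  [-4*t*exp(t), 6*t*exp(t) + exp(t)]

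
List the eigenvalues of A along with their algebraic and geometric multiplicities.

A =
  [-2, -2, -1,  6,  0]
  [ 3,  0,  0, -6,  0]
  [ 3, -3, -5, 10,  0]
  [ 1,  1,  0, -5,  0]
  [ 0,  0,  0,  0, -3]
λ = -3: alg = 5, geom = 3

Step 1 — factor the characteristic polynomial to read off the algebraic multiplicities:
  χ_A(x) = (x + 3)^5

Step 2 — compute geometric multiplicities via the rank-nullity identity g(λ) = n − rank(A − λI):
  rank(A − (-3)·I) = 2, so dim ker(A − (-3)·I) = n − 2 = 3

Summary:
  λ = -3: algebraic multiplicity = 5, geometric multiplicity = 3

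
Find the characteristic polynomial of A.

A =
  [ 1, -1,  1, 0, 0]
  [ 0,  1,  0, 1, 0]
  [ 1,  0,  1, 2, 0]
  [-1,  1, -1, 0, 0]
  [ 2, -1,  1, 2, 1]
x^5 - 4*x^4 + 6*x^3 - 4*x^2 + x

Expanding det(x·I − A) (e.g. by cofactor expansion or by noting that A is similar to its Jordan form J, which has the same characteristic polynomial as A) gives
  χ_A(x) = x^5 - 4*x^4 + 6*x^3 - 4*x^2 + x
which factors as x*(x - 1)^4. The eigenvalues (with algebraic multiplicities) are λ = 0 with multiplicity 1, λ = 1 with multiplicity 4.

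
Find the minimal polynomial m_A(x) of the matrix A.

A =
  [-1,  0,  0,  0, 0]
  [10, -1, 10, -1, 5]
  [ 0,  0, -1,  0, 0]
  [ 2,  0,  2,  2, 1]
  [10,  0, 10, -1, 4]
x^3 - 5*x^2 + 3*x + 9

The characteristic polynomial is χ_A(x) = (x - 3)^2*(x + 1)^3, so the eigenvalues are known. The minimal polynomial is
  m_A(x) = Π_λ (x − λ)^{k_λ}
where k_λ is the size of the *largest* Jordan block for λ (equivalently, the smallest k with (A − λI)^k v = 0 for every generalised eigenvector v of λ).

  λ = -1: largest Jordan block has size 1, contributing (x + 1)
  λ = 3: largest Jordan block has size 2, contributing (x − 3)^2

So m_A(x) = (x - 3)^2*(x + 1) = x^3 - 5*x^2 + 3*x + 9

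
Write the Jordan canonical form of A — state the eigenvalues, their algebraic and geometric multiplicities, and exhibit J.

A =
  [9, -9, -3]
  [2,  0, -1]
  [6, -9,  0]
J_2(3) ⊕ J_1(3)

The characteristic polynomial is
  det(x·I − A) = x^3 - 9*x^2 + 27*x - 27 = (x - 3)^3

Eigenvalues and multiplicities (the geometric multiplicity of λ is n − rank(A − λI), which equals the number of Jordan blocks for λ):
  λ = 3: algebraic multiplicity = 3, geometric multiplicity = 2

Determining the block sizes for each eigenvalue:
  λ = 3: 2 blocks summing to 3 forces exactly one block of size 2 and the rest size 1 → block sizes [2, 1]

Assembling the blocks gives a Jordan form
J =
  [3, 1, 0]
  [0, 3, 0]
  [0, 0, 3]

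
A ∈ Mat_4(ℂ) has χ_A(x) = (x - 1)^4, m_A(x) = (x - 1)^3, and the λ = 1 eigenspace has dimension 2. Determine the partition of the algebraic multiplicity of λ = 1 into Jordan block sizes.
Block sizes for λ = 1: [3, 1]

Step 1 — from the characteristic polynomial, algebraic multiplicity of λ = 1 is 4. From dim ker(A − (1)·I) = 2, there are exactly 2 Jordan blocks for λ = 1.
Step 2 — from the minimal polynomial, the factor (x − 1)^3 tells us the largest block for λ = 1 has size 3.
Step 3 — with total size 4, 2 blocks, and largest block 3, the block sizes (in nonincreasing order) are [3, 1].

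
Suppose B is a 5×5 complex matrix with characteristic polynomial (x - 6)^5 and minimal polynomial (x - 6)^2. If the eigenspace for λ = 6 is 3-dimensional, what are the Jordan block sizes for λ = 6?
Block sizes for λ = 6: [2, 2, 1]

Step 1 — from the characteristic polynomial, algebraic multiplicity of λ = 6 is 5. From dim ker(B − (6)·I) = 3, there are exactly 3 Jordan blocks for λ = 6.
Step 2 — from the minimal polynomial, the factor (x − 6)^2 tells us the largest block for λ = 6 has size 2.
Step 3 — with total size 5, 3 blocks, and largest block 2, the block sizes (in nonincreasing order) are [2, 2, 1].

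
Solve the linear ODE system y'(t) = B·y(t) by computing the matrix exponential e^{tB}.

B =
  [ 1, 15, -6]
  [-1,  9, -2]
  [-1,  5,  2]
e^{tB} =
  [-3*t*exp(4*t) + exp(4*t), 15*t*exp(4*t), -6*t*exp(4*t)]
  [-t*exp(4*t), 5*t*exp(4*t) + exp(4*t), -2*t*exp(4*t)]
  [-t*exp(4*t), 5*t*exp(4*t), -2*t*exp(4*t) + exp(4*t)]

Strategy: write B = P · J · P⁻¹ where J is a Jordan canonical form, so e^{tB} = P · e^{tJ} · P⁻¹, and e^{tJ} can be computed block-by-block.

B has Jordan form
J =
  [4, 1, 0]
  [0, 4, 0]
  [0, 0, 4]
(up to reordering of blocks).

Per-block formulas:
  For a 2×2 Jordan block J_2(4): exp(t · J_2(4)) = e^(4t)·(I + t·N), where N is the 2×2 nilpotent shift.
  For a 1×1 block at λ = 4: exp(t · [4]) = [e^(4t)].

After assembling e^{tJ} and conjugating by P, we get:

e^{tB} =
  [-3*t*exp(4*t) + exp(4*t), 15*t*exp(4*t), -6*t*exp(4*t)]
  [-t*exp(4*t), 5*t*exp(4*t) + exp(4*t), -2*t*exp(4*t)]
  [-t*exp(4*t), 5*t*exp(4*t), -2*t*exp(4*t) + exp(4*t)]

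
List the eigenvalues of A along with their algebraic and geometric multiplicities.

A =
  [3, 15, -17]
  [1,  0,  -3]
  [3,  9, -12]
λ = -3: alg = 3, geom = 1

Step 1 — factor the characteristic polynomial to read off the algebraic multiplicities:
  χ_A(x) = (x + 3)^3

Step 2 — compute geometric multiplicities via the rank-nullity identity g(λ) = n − rank(A − λI):
  rank(A − (-3)·I) = 2, so dim ker(A − (-3)·I) = n − 2 = 1

Summary:
  λ = -3: algebraic multiplicity = 3, geometric multiplicity = 1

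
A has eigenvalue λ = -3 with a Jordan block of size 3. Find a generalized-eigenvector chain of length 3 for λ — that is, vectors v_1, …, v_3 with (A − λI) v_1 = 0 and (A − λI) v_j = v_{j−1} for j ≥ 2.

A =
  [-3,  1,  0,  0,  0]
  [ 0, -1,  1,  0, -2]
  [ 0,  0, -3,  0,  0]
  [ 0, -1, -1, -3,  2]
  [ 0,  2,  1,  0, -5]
A Jordan chain for λ = -3 of length 3:
v_1 = (2, 0, 0, 2, 0)ᵀ
v_2 = (1, 2, 0, -1, 2)ᵀ
v_3 = (0, 1, 0, 0, 0)ᵀ

Let N = A − (-3)·I. We want v_3 with N^3 v_3 = 0 but N^2 v_3 ≠ 0; then v_{j-1} := N · v_j for j = 3, …, 2.

Pick v_3 = (0, 1, 0, 0, 0)ᵀ.
Then v_2 = N · v_3 = (1, 2, 0, -1, 2)ᵀ.
Then v_1 = N · v_2 = (2, 0, 0, 2, 0)ᵀ.

Sanity check: (A − (-3)·I) v_1 = (0, 0, 0, 0, 0)ᵀ = 0. ✓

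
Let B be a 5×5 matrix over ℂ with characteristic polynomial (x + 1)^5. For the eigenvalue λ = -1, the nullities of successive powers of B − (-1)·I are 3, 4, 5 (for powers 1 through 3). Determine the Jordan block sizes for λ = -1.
Block sizes for λ = -1: [3, 1, 1]

From the dimensions of kernels of powers, the number of Jordan blocks of size at least j is d_j − d_{j−1} where d_j = dim ker(N^j) (with d_0 = 0). Computing the differences gives [3, 1, 1].
The number of blocks of size exactly k is (#blocks of size ≥ k) − (#blocks of size ≥ k + 1), so the partition is: 2 block(s) of size 1, 1 block(s) of size 3.
In nonincreasing order the block sizes are [3, 1, 1].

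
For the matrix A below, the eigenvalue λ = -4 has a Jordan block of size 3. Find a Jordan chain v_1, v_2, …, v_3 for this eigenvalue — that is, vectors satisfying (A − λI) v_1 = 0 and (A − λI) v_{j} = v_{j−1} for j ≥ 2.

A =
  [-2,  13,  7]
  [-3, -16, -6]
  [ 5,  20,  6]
A Jordan chain for λ = -4 of length 3:
v_1 = (10, -15, 25)ᵀ
v_2 = (13, -12, 20)ᵀ
v_3 = (0, 1, 0)ᵀ

Let N = A − (-4)·I. We want v_3 with N^3 v_3 = 0 but N^2 v_3 ≠ 0; then v_{j-1} := N · v_j for j = 3, …, 2.

Pick v_3 = (0, 1, 0)ᵀ.
Then v_2 = N · v_3 = (13, -12, 20)ᵀ.
Then v_1 = N · v_2 = (10, -15, 25)ᵀ.

Sanity check: (A − (-4)·I) v_1 = (0, 0, 0)ᵀ = 0. ✓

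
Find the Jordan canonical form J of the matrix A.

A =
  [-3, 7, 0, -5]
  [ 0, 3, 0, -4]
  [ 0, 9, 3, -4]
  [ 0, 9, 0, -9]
J_3(-3) ⊕ J_1(3)

The characteristic polynomial is
  det(x·I − A) = x^4 + 6*x^3 - 54*x - 81 = (x - 3)*(x + 3)^3

Eigenvalues and multiplicities (the geometric multiplicity of λ is n − rank(A − λI), which equals the number of Jordan blocks for λ):
  λ = -3: algebraic multiplicity = 3, geometric multiplicity = 1
  λ = 3: algebraic multiplicity = 1, geometric multiplicity = 1

Determining the block sizes for each eigenvalue:
  λ = -3: one block (gm = 1), so the single block has size am = 3 → block sizes [3]
  λ = 3: one block (gm = 1), so the single block has size am = 1 → block sizes [1]

Assembling the blocks gives a Jordan form
J =
  [-3,  1,  0, 0]
  [ 0, -3,  1, 0]
  [ 0,  0, -3, 0]
  [ 0,  0,  0, 3]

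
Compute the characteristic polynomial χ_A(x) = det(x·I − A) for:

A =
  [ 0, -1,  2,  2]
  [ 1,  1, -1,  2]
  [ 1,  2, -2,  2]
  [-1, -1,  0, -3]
x^4 + 4*x^3 + 6*x^2 + 4*x + 1

Expanding det(x·I − A) (e.g. by cofactor expansion or by noting that A is similar to its Jordan form J, which has the same characteristic polynomial as A) gives
  χ_A(x) = x^4 + 4*x^3 + 6*x^2 + 4*x + 1
which factors as (x + 1)^4. The eigenvalues (with algebraic multiplicities) are λ = -1 with multiplicity 4.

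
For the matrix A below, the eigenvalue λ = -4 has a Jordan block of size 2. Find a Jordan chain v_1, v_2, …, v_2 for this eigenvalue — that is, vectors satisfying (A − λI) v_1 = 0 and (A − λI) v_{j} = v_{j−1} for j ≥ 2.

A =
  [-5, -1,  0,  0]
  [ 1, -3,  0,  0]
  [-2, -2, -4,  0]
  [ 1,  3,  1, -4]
A Jordan chain for λ = -4 of length 2:
v_1 = (-1, 1, -2, 1)ᵀ
v_2 = (1, 0, 0, 0)ᵀ

Let N = A − (-4)·I. We want v_2 with N^2 v_2 = 0 but N^1 v_2 ≠ 0; then v_{j-1} := N · v_j for j = 2, …, 2.

Pick v_2 = (1, 0, 0, 0)ᵀ.
Then v_1 = N · v_2 = (-1, 1, -2, 1)ᵀ.

Sanity check: (A − (-4)·I) v_1 = (0, 0, 0, 0)ᵀ = 0. ✓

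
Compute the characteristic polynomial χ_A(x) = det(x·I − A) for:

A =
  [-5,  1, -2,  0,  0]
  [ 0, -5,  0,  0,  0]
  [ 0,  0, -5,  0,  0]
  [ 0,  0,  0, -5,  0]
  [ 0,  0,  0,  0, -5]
x^5 + 25*x^4 + 250*x^3 + 1250*x^2 + 3125*x + 3125

Expanding det(x·I − A) (e.g. by cofactor expansion or by noting that A is similar to its Jordan form J, which has the same characteristic polynomial as A) gives
  χ_A(x) = x^5 + 25*x^4 + 250*x^3 + 1250*x^2 + 3125*x + 3125
which factors as (x + 5)^5. The eigenvalues (with algebraic multiplicities) are λ = -5 with multiplicity 5.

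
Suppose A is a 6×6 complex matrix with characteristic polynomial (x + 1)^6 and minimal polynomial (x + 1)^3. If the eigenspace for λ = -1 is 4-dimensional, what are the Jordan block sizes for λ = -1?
Block sizes for λ = -1: [3, 1, 1, 1]

Step 1 — from the characteristic polynomial, algebraic multiplicity of λ = -1 is 6. From dim ker(A − (-1)·I) = 4, there are exactly 4 Jordan blocks for λ = -1.
Step 2 — from the minimal polynomial, the factor (x + 1)^3 tells us the largest block for λ = -1 has size 3.
Step 3 — with total size 6, 4 blocks, and largest block 3, the block sizes (in nonincreasing order) are [3, 1, 1, 1].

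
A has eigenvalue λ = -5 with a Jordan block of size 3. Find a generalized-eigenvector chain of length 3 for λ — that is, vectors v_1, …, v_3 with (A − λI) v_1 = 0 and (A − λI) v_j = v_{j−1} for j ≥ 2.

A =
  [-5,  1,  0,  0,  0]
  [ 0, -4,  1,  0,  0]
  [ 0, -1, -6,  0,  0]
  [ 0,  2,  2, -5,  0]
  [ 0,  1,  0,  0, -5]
A Jordan chain for λ = -5 of length 3:
v_1 = (1, 0, 0, 0, 1)ᵀ
v_2 = (1, 1, -1, 2, 1)ᵀ
v_3 = (0, 1, 0, 0, 0)ᵀ

Let N = A − (-5)·I. We want v_3 with N^3 v_3 = 0 but N^2 v_3 ≠ 0; then v_{j-1} := N · v_j for j = 3, …, 2.

Pick v_3 = (0, 1, 0, 0, 0)ᵀ.
Then v_2 = N · v_3 = (1, 1, -1, 2, 1)ᵀ.
Then v_1 = N · v_2 = (1, 0, 0, 0, 1)ᵀ.

Sanity check: (A − (-5)·I) v_1 = (0, 0, 0, 0, 0)ᵀ = 0. ✓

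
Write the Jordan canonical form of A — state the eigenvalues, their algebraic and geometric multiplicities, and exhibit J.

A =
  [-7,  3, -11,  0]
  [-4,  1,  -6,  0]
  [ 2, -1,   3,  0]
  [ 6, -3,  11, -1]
J_3(-1) ⊕ J_1(-1)

The characteristic polynomial is
  det(x·I − A) = x^4 + 4*x^3 + 6*x^2 + 4*x + 1 = (x + 1)^4

Eigenvalues and multiplicities (the geometric multiplicity of λ is n − rank(A − λI), which equals the number of Jordan blocks for λ):
  λ = -1: algebraic multiplicity = 4, geometric multiplicity = 2

Determining the block sizes for each eigenvalue:
  λ = -1: with am = 4 and gm = 2, the partition is not yet determined (e.g. several partitions of 4 into 2 parts exist). Let N = A − (-1)·I. Computing rank(N^1) = 2, rank(N^2) = 1, rank(N^3) = 0; the number of blocks of size ≥ j is rank(N^{j−1}) − rank(N^j), giving [2, 1, 1]. So we have 1 block(s) of size 3, 1 block(s) of size 1 → block sizes [3, 1]

Assembling the blocks gives a Jordan form
J =
  [-1,  1,  0,  0]
  [ 0, -1,  1,  0]
  [ 0,  0, -1,  0]
  [ 0,  0,  0, -1]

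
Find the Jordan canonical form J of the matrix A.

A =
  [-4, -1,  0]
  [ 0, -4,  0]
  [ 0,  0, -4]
J_2(-4) ⊕ J_1(-4)

The characteristic polynomial is
  det(x·I − A) = x^3 + 12*x^2 + 48*x + 64 = (x + 4)^3

Eigenvalues and multiplicities (the geometric multiplicity of λ is n − rank(A − λI), which equals the number of Jordan blocks for λ):
  λ = -4: algebraic multiplicity = 3, geometric multiplicity = 2

Determining the block sizes for each eigenvalue:
  λ = -4: 2 blocks summing to 3 forces exactly one block of size 2 and the rest size 1 → block sizes [2, 1]

Assembling the blocks gives a Jordan form
J =
  [-4,  1,  0]
  [ 0, -4,  0]
  [ 0,  0, -4]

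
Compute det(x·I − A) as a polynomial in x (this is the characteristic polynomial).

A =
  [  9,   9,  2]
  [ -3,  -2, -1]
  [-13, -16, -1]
x^3 - 6*x^2 + 12*x - 8

Expanding det(x·I − A) (e.g. by cofactor expansion or by noting that A is similar to its Jordan form J, which has the same characteristic polynomial as A) gives
  χ_A(x) = x^3 - 6*x^2 + 12*x - 8
which factors as (x - 2)^3. The eigenvalues (with algebraic multiplicities) are λ = 2 with multiplicity 3.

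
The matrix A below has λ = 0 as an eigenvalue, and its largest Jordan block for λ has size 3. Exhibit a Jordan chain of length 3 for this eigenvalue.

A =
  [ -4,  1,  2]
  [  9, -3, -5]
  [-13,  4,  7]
A Jordan chain for λ = 0 of length 3:
v_1 = (-1, 2, -3)ᵀ
v_2 = (-4, 9, -13)ᵀ
v_3 = (1, 0, 0)ᵀ

Let N = A − (0)·I. We want v_3 with N^3 v_3 = 0 but N^2 v_3 ≠ 0; then v_{j-1} := N · v_j for j = 3, …, 2.

Pick v_3 = (1, 0, 0)ᵀ.
Then v_2 = N · v_3 = (-4, 9, -13)ᵀ.
Then v_1 = N · v_2 = (-1, 2, -3)ᵀ.

Sanity check: (A − (0)·I) v_1 = (0, 0, 0)ᵀ = 0. ✓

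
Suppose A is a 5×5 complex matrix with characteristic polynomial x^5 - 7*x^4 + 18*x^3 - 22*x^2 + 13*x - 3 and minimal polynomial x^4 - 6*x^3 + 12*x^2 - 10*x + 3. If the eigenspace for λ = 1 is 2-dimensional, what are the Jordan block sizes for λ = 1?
Block sizes for λ = 1: [3, 1]

Step 1 — from the characteristic polynomial, algebraic multiplicity of λ = 1 is 4. From dim ker(A − (1)·I) = 2, there are exactly 2 Jordan blocks for λ = 1.
Step 2 — from the minimal polynomial, the factor (x − 1)^3 tells us the largest block for λ = 1 has size 3.
Step 3 — with total size 4, 2 blocks, and largest block 3, the block sizes (in nonincreasing order) are [3, 1].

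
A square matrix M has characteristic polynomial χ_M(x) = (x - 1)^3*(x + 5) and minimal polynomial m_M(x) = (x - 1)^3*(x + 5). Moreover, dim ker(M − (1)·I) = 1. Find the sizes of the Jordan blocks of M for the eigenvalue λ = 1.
Block sizes for λ = 1: [3]

Step 1 — from the characteristic polynomial, algebraic multiplicity of λ = 1 is 3. From dim ker(M − (1)·I) = 1, there are exactly 1 Jordan blocks for λ = 1.
Step 2 — from the minimal polynomial, the factor (x − 1)^3 tells us the largest block for λ = 1 has size 3.
Step 3 — with total size 3, 1 blocks, and largest block 3, the block sizes (in nonincreasing order) are [3].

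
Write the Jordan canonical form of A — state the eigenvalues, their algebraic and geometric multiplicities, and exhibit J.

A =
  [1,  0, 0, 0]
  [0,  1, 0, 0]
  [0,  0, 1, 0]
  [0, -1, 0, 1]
J_2(1) ⊕ J_1(1) ⊕ J_1(1)

The characteristic polynomial is
  det(x·I − A) = x^4 - 4*x^3 + 6*x^2 - 4*x + 1 = (x - 1)^4

Eigenvalues and multiplicities (the geometric multiplicity of λ is n − rank(A − λI), which equals the number of Jordan blocks for λ):
  λ = 1: algebraic multiplicity = 4, geometric multiplicity = 3

Determining the block sizes for each eigenvalue:
  λ = 1: 3 blocks summing to 4 forces exactly one block of size 2 and the rest size 1 → block sizes [2, 1, 1]

Assembling the blocks gives a Jordan form
J =
  [1, 1, 0, 0]
  [0, 1, 0, 0]
  [0, 0, 1, 0]
  [0, 0, 0, 1]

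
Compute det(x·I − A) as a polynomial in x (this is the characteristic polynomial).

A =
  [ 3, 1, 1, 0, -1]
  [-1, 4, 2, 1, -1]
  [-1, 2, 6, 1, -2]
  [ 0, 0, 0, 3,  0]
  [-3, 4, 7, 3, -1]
x^5 - 15*x^4 + 90*x^3 - 270*x^2 + 405*x - 243

Expanding det(x·I − A) (e.g. by cofactor expansion or by noting that A is similar to its Jordan form J, which has the same characteristic polynomial as A) gives
  χ_A(x) = x^5 - 15*x^4 + 90*x^3 - 270*x^2 + 405*x - 243
which factors as (x - 3)^5. The eigenvalues (with algebraic multiplicities) are λ = 3 with multiplicity 5.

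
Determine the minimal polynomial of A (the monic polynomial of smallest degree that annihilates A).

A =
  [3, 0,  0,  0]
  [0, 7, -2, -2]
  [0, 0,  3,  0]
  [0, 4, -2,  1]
x^2 - 8*x + 15

The characteristic polynomial is χ_A(x) = (x - 5)*(x - 3)^3, so the eigenvalues are known. The minimal polynomial is
  m_A(x) = Π_λ (x − λ)^{k_λ}
where k_λ is the size of the *largest* Jordan block for λ (equivalently, the smallest k with (A − λI)^k v = 0 for every generalised eigenvector v of λ).

  λ = 3: largest Jordan block has size 1, contributing (x − 3)
  λ = 5: largest Jordan block has size 1, contributing (x − 5)

So m_A(x) = (x - 5)*(x - 3) = x^2 - 8*x + 15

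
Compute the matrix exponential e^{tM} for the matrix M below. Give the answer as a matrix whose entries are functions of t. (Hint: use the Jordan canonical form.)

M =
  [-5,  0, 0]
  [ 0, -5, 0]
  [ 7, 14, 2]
e^{tM} =
  [exp(-5*t), 0, 0]
  [0, exp(-5*t), 0]
  [exp(2*t) - exp(-5*t), 2*exp(2*t) - 2*exp(-5*t), exp(2*t)]

Strategy: write M = P · J · P⁻¹ where J is a Jordan canonical form, so e^{tM} = P · e^{tJ} · P⁻¹, and e^{tJ} can be computed block-by-block.

M has Jordan form
J =
  [-5,  0, 0]
  [ 0, -5, 0]
  [ 0,  0, 2]
(up to reordering of blocks).

Per-block formulas:
  For a 1×1 block at λ = -5: exp(t · [-5]) = [e^(-5t)].
  For a 1×1 block at λ = 2: exp(t · [2]) = [e^(2t)].

After assembling e^{tJ} and conjugating by P, we get:

e^{tM} =
  [exp(-5*t), 0, 0]
  [0, exp(-5*t), 0]
  [exp(2*t) - exp(-5*t), 2*exp(2*t) - 2*exp(-5*t), exp(2*t)]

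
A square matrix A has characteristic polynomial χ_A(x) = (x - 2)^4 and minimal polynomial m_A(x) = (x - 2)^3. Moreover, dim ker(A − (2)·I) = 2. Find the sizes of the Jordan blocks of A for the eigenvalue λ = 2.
Block sizes for λ = 2: [3, 1]

Step 1 — from the characteristic polynomial, algebraic multiplicity of λ = 2 is 4. From dim ker(A − (2)·I) = 2, there are exactly 2 Jordan blocks for λ = 2.
Step 2 — from the minimal polynomial, the factor (x − 2)^3 tells us the largest block for λ = 2 has size 3.
Step 3 — with total size 4, 2 blocks, and largest block 3, the block sizes (in nonincreasing order) are [3, 1].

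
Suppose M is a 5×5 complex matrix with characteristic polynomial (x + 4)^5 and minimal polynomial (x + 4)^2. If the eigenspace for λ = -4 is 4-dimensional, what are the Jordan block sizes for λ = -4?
Block sizes for λ = -4: [2, 1, 1, 1]

Step 1 — from the characteristic polynomial, algebraic multiplicity of λ = -4 is 5. From dim ker(M − (-4)·I) = 4, there are exactly 4 Jordan blocks for λ = -4.
Step 2 — from the minimal polynomial, the factor (x + 4)^2 tells us the largest block for λ = -4 has size 2.
Step 3 — with total size 5, 4 blocks, and largest block 2, the block sizes (in nonincreasing order) are [2, 1, 1, 1].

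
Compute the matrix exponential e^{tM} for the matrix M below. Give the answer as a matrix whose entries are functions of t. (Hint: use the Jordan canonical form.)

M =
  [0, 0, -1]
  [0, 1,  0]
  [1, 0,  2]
e^{tM} =
  [-t*exp(t) + exp(t), 0, -t*exp(t)]
  [0, exp(t), 0]
  [t*exp(t), 0, t*exp(t) + exp(t)]

Strategy: write M = P · J · P⁻¹ where J is a Jordan canonical form, so e^{tM} = P · e^{tJ} · P⁻¹, and e^{tJ} can be computed block-by-block.

M has Jordan form
J =
  [1, 1, 0]
  [0, 1, 0]
  [0, 0, 1]
(up to reordering of blocks).

Per-block formulas:
  For a 1×1 block at λ = 1: exp(t · [1]) = [e^(1t)].
  For a 2×2 Jordan block J_2(1): exp(t · J_2(1)) = e^(1t)·(I + t·N), where N is the 2×2 nilpotent shift.

After assembling e^{tJ} and conjugating by P, we get:

e^{tM} =
  [-t*exp(t) + exp(t), 0, -t*exp(t)]
  [0, exp(t), 0]
  [t*exp(t), 0, t*exp(t) + exp(t)]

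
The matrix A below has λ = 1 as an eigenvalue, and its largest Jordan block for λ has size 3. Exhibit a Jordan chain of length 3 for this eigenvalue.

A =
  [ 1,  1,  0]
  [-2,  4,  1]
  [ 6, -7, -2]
A Jordan chain for λ = 1 of length 3:
v_1 = (-2, 0, -4)ᵀ
v_2 = (0, -2, 6)ᵀ
v_3 = (1, 0, 0)ᵀ

Let N = A − (1)·I. We want v_3 with N^3 v_3 = 0 but N^2 v_3 ≠ 0; then v_{j-1} := N · v_j for j = 3, …, 2.

Pick v_3 = (1, 0, 0)ᵀ.
Then v_2 = N · v_3 = (0, -2, 6)ᵀ.
Then v_1 = N · v_2 = (-2, 0, -4)ᵀ.

Sanity check: (A − (1)·I) v_1 = (0, 0, 0)ᵀ = 0. ✓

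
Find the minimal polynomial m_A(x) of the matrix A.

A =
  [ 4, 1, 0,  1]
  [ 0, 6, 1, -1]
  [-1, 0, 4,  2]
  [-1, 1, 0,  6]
x^3 - 15*x^2 + 75*x - 125

The characteristic polynomial is χ_A(x) = (x - 5)^4, so the eigenvalues are known. The minimal polynomial is
  m_A(x) = Π_λ (x − λ)^{k_λ}
where k_λ is the size of the *largest* Jordan block for λ (equivalently, the smallest k with (A − λI)^k v = 0 for every generalised eigenvector v of λ).

  λ = 5: largest Jordan block has size 3, contributing (x − 5)^3

So m_A(x) = (x - 5)^3 = x^3 - 15*x^2 + 75*x - 125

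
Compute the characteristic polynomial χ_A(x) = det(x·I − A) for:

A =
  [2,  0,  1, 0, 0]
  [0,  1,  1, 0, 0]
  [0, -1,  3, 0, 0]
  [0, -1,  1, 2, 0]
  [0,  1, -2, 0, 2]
x^5 - 10*x^4 + 40*x^3 - 80*x^2 + 80*x - 32

Expanding det(x·I − A) (e.g. by cofactor expansion or by noting that A is similar to its Jordan form J, which has the same characteristic polynomial as A) gives
  χ_A(x) = x^5 - 10*x^4 + 40*x^3 - 80*x^2 + 80*x - 32
which factors as (x - 2)^5. The eigenvalues (with algebraic multiplicities) are λ = 2 with multiplicity 5.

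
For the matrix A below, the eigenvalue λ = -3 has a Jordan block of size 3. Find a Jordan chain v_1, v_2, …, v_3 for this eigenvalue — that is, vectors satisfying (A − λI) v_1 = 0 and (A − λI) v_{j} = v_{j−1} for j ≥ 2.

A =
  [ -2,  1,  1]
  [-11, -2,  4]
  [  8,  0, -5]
A Jordan chain for λ = -3 of length 3:
v_1 = (-2, 10, -8)ᵀ
v_2 = (1, -11, 8)ᵀ
v_3 = (1, 0, 0)ᵀ

Let N = A − (-3)·I. We want v_3 with N^3 v_3 = 0 but N^2 v_3 ≠ 0; then v_{j-1} := N · v_j for j = 3, …, 2.

Pick v_3 = (1, 0, 0)ᵀ.
Then v_2 = N · v_3 = (1, -11, 8)ᵀ.
Then v_1 = N · v_2 = (-2, 10, -8)ᵀ.

Sanity check: (A − (-3)·I) v_1 = (0, 0, 0)ᵀ = 0. ✓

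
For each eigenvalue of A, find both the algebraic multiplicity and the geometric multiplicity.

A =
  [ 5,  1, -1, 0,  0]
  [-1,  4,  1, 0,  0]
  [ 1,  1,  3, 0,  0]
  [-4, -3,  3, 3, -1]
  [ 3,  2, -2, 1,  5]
λ = 4: alg = 5, geom = 2

Step 1 — factor the characteristic polynomial to read off the algebraic multiplicities:
  χ_A(x) = (x - 4)^5

Step 2 — compute geometric multiplicities via the rank-nullity identity g(λ) = n − rank(A − λI):
  rank(A − (4)·I) = 3, so dim ker(A − (4)·I) = n − 3 = 2

Summary:
  λ = 4: algebraic multiplicity = 5, geometric multiplicity = 2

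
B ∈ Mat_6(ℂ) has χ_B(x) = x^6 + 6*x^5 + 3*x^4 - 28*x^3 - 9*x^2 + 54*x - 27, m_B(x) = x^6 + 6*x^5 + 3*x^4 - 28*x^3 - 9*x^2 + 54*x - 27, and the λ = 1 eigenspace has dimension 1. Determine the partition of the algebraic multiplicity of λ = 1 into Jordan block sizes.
Block sizes for λ = 1: [3]

Step 1 — from the characteristic polynomial, algebraic multiplicity of λ = 1 is 3. From dim ker(B − (1)·I) = 1, there are exactly 1 Jordan blocks for λ = 1.
Step 2 — from the minimal polynomial, the factor (x − 1)^3 tells us the largest block for λ = 1 has size 3.
Step 3 — with total size 3, 1 blocks, and largest block 3, the block sizes (in nonincreasing order) are [3].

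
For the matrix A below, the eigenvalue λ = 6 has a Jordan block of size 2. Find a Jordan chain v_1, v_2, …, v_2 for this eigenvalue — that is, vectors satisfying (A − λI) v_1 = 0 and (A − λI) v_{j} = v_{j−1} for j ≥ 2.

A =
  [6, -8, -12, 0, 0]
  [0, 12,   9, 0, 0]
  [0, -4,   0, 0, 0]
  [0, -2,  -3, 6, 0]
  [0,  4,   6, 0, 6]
A Jordan chain for λ = 6 of length 2:
v_1 = (-8, 6, -4, -2, 4)ᵀ
v_2 = (0, 1, 0, 0, 0)ᵀ

Let N = A − (6)·I. We want v_2 with N^2 v_2 = 0 but N^1 v_2 ≠ 0; then v_{j-1} := N · v_j for j = 2, …, 2.

Pick v_2 = (0, 1, 0, 0, 0)ᵀ.
Then v_1 = N · v_2 = (-8, 6, -4, -2, 4)ᵀ.

Sanity check: (A − (6)·I) v_1 = (0, 0, 0, 0, 0)ᵀ = 0. ✓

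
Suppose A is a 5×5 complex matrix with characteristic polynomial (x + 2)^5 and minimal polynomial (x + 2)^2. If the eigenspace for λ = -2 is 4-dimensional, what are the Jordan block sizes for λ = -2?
Block sizes for λ = -2: [2, 1, 1, 1]

Step 1 — from the characteristic polynomial, algebraic multiplicity of λ = -2 is 5. From dim ker(A − (-2)·I) = 4, there are exactly 4 Jordan blocks for λ = -2.
Step 2 — from the minimal polynomial, the factor (x + 2)^2 tells us the largest block for λ = -2 has size 2.
Step 3 — with total size 5, 4 blocks, and largest block 2, the block sizes (in nonincreasing order) are [2, 1, 1, 1].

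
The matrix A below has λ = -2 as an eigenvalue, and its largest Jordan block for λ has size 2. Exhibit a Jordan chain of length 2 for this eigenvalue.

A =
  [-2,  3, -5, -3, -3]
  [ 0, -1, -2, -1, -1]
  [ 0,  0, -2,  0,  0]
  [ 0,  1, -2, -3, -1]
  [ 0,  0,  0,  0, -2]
A Jordan chain for λ = -2 of length 2:
v_1 = (3, 1, 0, 1, 0)ᵀ
v_2 = (0, 1, 0, 0, 0)ᵀ

Let N = A − (-2)·I. We want v_2 with N^2 v_2 = 0 but N^1 v_2 ≠ 0; then v_{j-1} := N · v_j for j = 2, …, 2.

Pick v_2 = (0, 1, 0, 0, 0)ᵀ.
Then v_1 = N · v_2 = (3, 1, 0, 1, 0)ᵀ.

Sanity check: (A − (-2)·I) v_1 = (0, 0, 0, 0, 0)ᵀ = 0. ✓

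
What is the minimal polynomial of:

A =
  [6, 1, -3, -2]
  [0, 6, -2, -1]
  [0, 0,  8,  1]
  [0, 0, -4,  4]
x^2 - 12*x + 36

The characteristic polynomial is χ_A(x) = (x - 6)^4, so the eigenvalues are known. The minimal polynomial is
  m_A(x) = Π_λ (x − λ)^{k_λ}
where k_λ is the size of the *largest* Jordan block for λ (equivalently, the smallest k with (A − λI)^k v = 0 for every generalised eigenvector v of λ).

  λ = 6: largest Jordan block has size 2, contributing (x − 6)^2

So m_A(x) = (x - 6)^2 = x^2 - 12*x + 36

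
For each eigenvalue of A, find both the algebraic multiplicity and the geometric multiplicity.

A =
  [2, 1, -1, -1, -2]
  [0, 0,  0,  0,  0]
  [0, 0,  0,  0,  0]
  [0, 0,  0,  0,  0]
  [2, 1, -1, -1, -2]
λ = 0: alg = 5, geom = 4

Step 1 — factor the characteristic polynomial to read off the algebraic multiplicities:
  χ_A(x) = x^5

Step 2 — compute geometric multiplicities via the rank-nullity identity g(λ) = n − rank(A − λI):
  rank(A − (0)·I) = 1, so dim ker(A − (0)·I) = n − 1 = 4

Summary:
  λ = 0: algebraic multiplicity = 5, geometric multiplicity = 4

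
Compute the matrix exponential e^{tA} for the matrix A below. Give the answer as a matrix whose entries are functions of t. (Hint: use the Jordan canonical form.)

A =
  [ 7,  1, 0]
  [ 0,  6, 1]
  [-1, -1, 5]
e^{tA} =
  [t^2*exp(6*t)/2 + t*exp(6*t) + exp(6*t), t^2*exp(6*t)/2 + t*exp(6*t), t^2*exp(6*t)/2]
  [-t^2*exp(6*t)/2, -t^2*exp(6*t)/2 + exp(6*t), -t^2*exp(6*t)/2 + t*exp(6*t)]
  [-t*exp(6*t), -t*exp(6*t), -t*exp(6*t) + exp(6*t)]

Strategy: write A = P · J · P⁻¹ where J is a Jordan canonical form, so e^{tA} = P · e^{tJ} · P⁻¹, and e^{tJ} can be computed block-by-block.

A has Jordan form
J =
  [6, 1, 0]
  [0, 6, 1]
  [0, 0, 6]
(up to reordering of blocks).

Per-block formulas:
  For a 3×3 Jordan block J_3(6): exp(t · J_3(6)) = e^(6t)·(I + t·N + (t^2/2)·N^2), where N is the 3×3 nilpotent shift.

After assembling e^{tJ} and conjugating by P, we get:

e^{tA} =
  [t^2*exp(6*t)/2 + t*exp(6*t) + exp(6*t), t^2*exp(6*t)/2 + t*exp(6*t), t^2*exp(6*t)/2]
  [-t^2*exp(6*t)/2, -t^2*exp(6*t)/2 + exp(6*t), -t^2*exp(6*t)/2 + t*exp(6*t)]
  [-t*exp(6*t), -t*exp(6*t), -t*exp(6*t) + exp(6*t)]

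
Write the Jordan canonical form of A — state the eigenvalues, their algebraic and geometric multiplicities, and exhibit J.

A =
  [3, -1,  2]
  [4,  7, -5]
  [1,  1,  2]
J_3(4)

The characteristic polynomial is
  det(x·I − A) = x^3 - 12*x^2 + 48*x - 64 = (x - 4)^3

Eigenvalues and multiplicities (the geometric multiplicity of λ is n − rank(A − λI), which equals the number of Jordan blocks for λ):
  λ = 4: algebraic multiplicity = 3, geometric multiplicity = 1

Determining the block sizes for each eigenvalue:
  λ = 4: one block (gm = 1), so the single block has size am = 3 → block sizes [3]

Assembling the blocks gives a Jordan form
J =
  [4, 1, 0]
  [0, 4, 1]
  [0, 0, 4]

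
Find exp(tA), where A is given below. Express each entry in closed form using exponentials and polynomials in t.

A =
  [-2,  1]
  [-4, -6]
e^{tA} =
  [2*t*exp(-4*t) + exp(-4*t), t*exp(-4*t)]
  [-4*t*exp(-4*t), -2*t*exp(-4*t) + exp(-4*t)]

Strategy: write A = P · J · P⁻¹ where J is a Jordan canonical form, so e^{tA} = P · e^{tJ} · P⁻¹, and e^{tJ} can be computed block-by-block.

A has Jordan form
J =
  [-4,  1]
  [ 0, -4]
(up to reordering of blocks).

Per-block formulas:
  For a 2×2 Jordan block J_2(-4): exp(t · J_2(-4)) = e^(-4t)·(I + t·N), where N is the 2×2 nilpotent shift.

After assembling e^{tJ} and conjugating by P, we get:

e^{tA} =
  [2*t*exp(-4*t) + exp(-4*t), t*exp(-4*t)]
  [-4*t*exp(-4*t), -2*t*exp(-4*t) + exp(-4*t)]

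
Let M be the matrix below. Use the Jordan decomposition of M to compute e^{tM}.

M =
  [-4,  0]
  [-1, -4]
e^{tM} =
  [exp(-4*t), 0]
  [-t*exp(-4*t), exp(-4*t)]

Strategy: write M = P · J · P⁻¹ where J is a Jordan canonical form, so e^{tM} = P · e^{tJ} · P⁻¹, and e^{tJ} can be computed block-by-block.

M has Jordan form
J =
  [-4,  1]
  [ 0, -4]
(up to reordering of blocks).

Per-block formulas:
  For a 2×2 Jordan block J_2(-4): exp(t · J_2(-4)) = e^(-4t)·(I + t·N), where N is the 2×2 nilpotent shift.

After assembling e^{tJ} and conjugating by P, we get:

e^{tM} =
  [exp(-4*t), 0]
  [-t*exp(-4*t), exp(-4*t)]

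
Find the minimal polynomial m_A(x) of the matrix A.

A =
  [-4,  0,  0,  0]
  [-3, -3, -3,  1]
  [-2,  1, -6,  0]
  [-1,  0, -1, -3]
x^3 + 12*x^2 + 48*x + 64

The characteristic polynomial is χ_A(x) = (x + 4)^4, so the eigenvalues are known. The minimal polynomial is
  m_A(x) = Π_λ (x − λ)^{k_λ}
where k_λ is the size of the *largest* Jordan block for λ (equivalently, the smallest k with (A − λI)^k v = 0 for every generalised eigenvector v of λ).

  λ = -4: largest Jordan block has size 3, contributing (x + 4)^3

So m_A(x) = (x + 4)^3 = x^3 + 12*x^2 + 48*x + 64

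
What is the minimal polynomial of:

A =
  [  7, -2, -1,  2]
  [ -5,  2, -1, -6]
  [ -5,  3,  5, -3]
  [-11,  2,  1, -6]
x^4 - 8*x^3 + 128*x - 256

The characteristic polynomial is χ_A(x) = (x - 4)^3*(x + 4), so the eigenvalues are known. The minimal polynomial is
  m_A(x) = Π_λ (x − λ)^{k_λ}
where k_λ is the size of the *largest* Jordan block for λ (equivalently, the smallest k with (A − λI)^k v = 0 for every generalised eigenvector v of λ).

  λ = -4: largest Jordan block has size 1, contributing (x + 4)
  λ = 4: largest Jordan block has size 3, contributing (x − 4)^3

So m_A(x) = (x - 4)^3*(x + 4) = x^4 - 8*x^3 + 128*x - 256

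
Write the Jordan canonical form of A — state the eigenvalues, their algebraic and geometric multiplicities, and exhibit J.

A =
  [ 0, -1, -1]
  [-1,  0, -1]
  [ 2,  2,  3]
J_2(1) ⊕ J_1(1)

The characteristic polynomial is
  det(x·I − A) = x^3 - 3*x^2 + 3*x - 1 = (x - 1)^3

Eigenvalues and multiplicities (the geometric multiplicity of λ is n − rank(A − λI), which equals the number of Jordan blocks for λ):
  λ = 1: algebraic multiplicity = 3, geometric multiplicity = 2

Determining the block sizes for each eigenvalue:
  λ = 1: 2 blocks summing to 3 forces exactly one block of size 2 and the rest size 1 → block sizes [2, 1]

Assembling the blocks gives a Jordan form
J =
  [1, 1, 0]
  [0, 1, 0]
  [0, 0, 1]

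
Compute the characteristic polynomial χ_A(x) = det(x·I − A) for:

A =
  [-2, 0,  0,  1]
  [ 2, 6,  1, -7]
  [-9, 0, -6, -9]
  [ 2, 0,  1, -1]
x^4 + 3*x^3 - 27*x^2 - 135*x - 162

Expanding det(x·I − A) (e.g. by cofactor expansion or by noting that A is similar to its Jordan form J, which has the same characteristic polynomial as A) gives
  χ_A(x) = x^4 + 3*x^3 - 27*x^2 - 135*x - 162
which factors as (x - 6)*(x + 3)^3. The eigenvalues (with algebraic multiplicities) are λ = -3 with multiplicity 3, λ = 6 with multiplicity 1.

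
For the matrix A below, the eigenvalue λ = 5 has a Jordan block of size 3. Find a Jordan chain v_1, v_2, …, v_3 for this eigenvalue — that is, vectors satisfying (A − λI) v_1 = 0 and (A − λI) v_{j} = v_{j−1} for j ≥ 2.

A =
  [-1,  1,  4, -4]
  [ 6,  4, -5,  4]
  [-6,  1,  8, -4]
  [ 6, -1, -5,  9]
A Jordan chain for λ = 5 of length 3:
v_1 = (-6, 12, 0, 12)ᵀ
v_2 = (-6, 6, -6, 6)ᵀ
v_3 = (1, 0, 0, 0)ᵀ

Let N = A − (5)·I. We want v_3 with N^3 v_3 = 0 but N^2 v_3 ≠ 0; then v_{j-1} := N · v_j for j = 3, …, 2.

Pick v_3 = (1, 0, 0, 0)ᵀ.
Then v_2 = N · v_3 = (-6, 6, -6, 6)ᵀ.
Then v_1 = N · v_2 = (-6, 12, 0, 12)ᵀ.

Sanity check: (A − (5)·I) v_1 = (0, 0, 0, 0)ᵀ = 0. ✓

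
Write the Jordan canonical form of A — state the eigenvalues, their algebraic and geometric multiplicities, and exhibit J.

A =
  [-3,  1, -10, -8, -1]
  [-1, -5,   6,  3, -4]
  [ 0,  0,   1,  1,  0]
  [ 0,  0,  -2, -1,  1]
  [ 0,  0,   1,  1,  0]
J_2(-4) ⊕ J_3(0)

The characteristic polynomial is
  det(x·I − A) = x^5 + 8*x^4 + 16*x^3 = x^3*(x + 4)^2

Eigenvalues and multiplicities (the geometric multiplicity of λ is n − rank(A − λI), which equals the number of Jordan blocks for λ):
  λ = -4: algebraic multiplicity = 2, geometric multiplicity = 1
  λ = 0: algebraic multiplicity = 3, geometric multiplicity = 1

Determining the block sizes for each eigenvalue:
  λ = -4: one block (gm = 1), so the single block has size am = 2 → block sizes [2]
  λ = 0: one block (gm = 1), so the single block has size am = 3 → block sizes [3]

Assembling the blocks gives a Jordan form
J =
  [-4,  1, 0, 0, 0]
  [ 0, -4, 0, 0, 0]
  [ 0,  0, 0, 1, 0]
  [ 0,  0, 0, 0, 1]
  [ 0,  0, 0, 0, 0]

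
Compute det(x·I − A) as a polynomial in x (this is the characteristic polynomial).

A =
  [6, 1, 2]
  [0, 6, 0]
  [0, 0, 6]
x^3 - 18*x^2 + 108*x - 216

Expanding det(x·I − A) (e.g. by cofactor expansion or by noting that A is similar to its Jordan form J, which has the same characteristic polynomial as A) gives
  χ_A(x) = x^3 - 18*x^2 + 108*x - 216
which factors as (x - 6)^3. The eigenvalues (with algebraic multiplicities) are λ = 6 with multiplicity 3.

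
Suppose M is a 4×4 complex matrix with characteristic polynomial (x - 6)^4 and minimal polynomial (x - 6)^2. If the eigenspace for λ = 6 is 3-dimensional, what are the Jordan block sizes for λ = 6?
Block sizes for λ = 6: [2, 1, 1]

Step 1 — from the characteristic polynomial, algebraic multiplicity of λ = 6 is 4. From dim ker(M − (6)·I) = 3, there are exactly 3 Jordan blocks for λ = 6.
Step 2 — from the minimal polynomial, the factor (x − 6)^2 tells us the largest block for λ = 6 has size 2.
Step 3 — with total size 4, 3 blocks, and largest block 2, the block sizes (in nonincreasing order) are [2, 1, 1].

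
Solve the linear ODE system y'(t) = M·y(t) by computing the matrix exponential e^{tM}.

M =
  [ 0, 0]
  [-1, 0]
e^{tM} =
  [1, 0]
  [-t, 1]

Strategy: write M = P · J · P⁻¹ where J is a Jordan canonical form, so e^{tM} = P · e^{tJ} · P⁻¹, and e^{tJ} can be computed block-by-block.

M has Jordan form
J =
  [0, 1]
  [0, 0]
(up to reordering of blocks).

Per-block formulas:
  For a 2×2 Jordan block J_2(0): exp(t · J_2(0)) = e^(0t)·(I + t·N), where N is the 2×2 nilpotent shift.

After assembling e^{tJ} and conjugating by P, we get:

e^{tM} =
  [1, 0]
  [-t, 1]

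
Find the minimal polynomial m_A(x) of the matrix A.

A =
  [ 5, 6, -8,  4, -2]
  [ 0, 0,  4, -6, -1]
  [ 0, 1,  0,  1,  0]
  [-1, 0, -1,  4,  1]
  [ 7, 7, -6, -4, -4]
x^3 - 3*x^2 + 3*x - 1

The characteristic polynomial is χ_A(x) = (x - 1)^5, so the eigenvalues are known. The minimal polynomial is
  m_A(x) = Π_λ (x − λ)^{k_λ}
where k_λ is the size of the *largest* Jordan block for λ (equivalently, the smallest k with (A − λI)^k v = 0 for every generalised eigenvector v of λ).

  λ = 1: largest Jordan block has size 3, contributing (x − 1)^3

So m_A(x) = (x - 1)^3 = x^3 - 3*x^2 + 3*x - 1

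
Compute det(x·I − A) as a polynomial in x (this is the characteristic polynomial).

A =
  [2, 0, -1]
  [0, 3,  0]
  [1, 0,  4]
x^3 - 9*x^2 + 27*x - 27

Expanding det(x·I − A) (e.g. by cofactor expansion or by noting that A is similar to its Jordan form J, which has the same characteristic polynomial as A) gives
  χ_A(x) = x^3 - 9*x^2 + 27*x - 27
which factors as (x - 3)^3. The eigenvalues (with algebraic multiplicities) are λ = 3 with multiplicity 3.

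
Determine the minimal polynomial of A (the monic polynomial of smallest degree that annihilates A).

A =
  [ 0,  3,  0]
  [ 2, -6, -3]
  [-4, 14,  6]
x^3

The characteristic polynomial is χ_A(x) = x^3, so the eigenvalues are known. The minimal polynomial is
  m_A(x) = Π_λ (x − λ)^{k_λ}
where k_λ is the size of the *largest* Jordan block for λ (equivalently, the smallest k with (A − λI)^k v = 0 for every generalised eigenvector v of λ).

  λ = 0: largest Jordan block has size 3, contributing (x − 0)^3

So m_A(x) = x^3 = x^3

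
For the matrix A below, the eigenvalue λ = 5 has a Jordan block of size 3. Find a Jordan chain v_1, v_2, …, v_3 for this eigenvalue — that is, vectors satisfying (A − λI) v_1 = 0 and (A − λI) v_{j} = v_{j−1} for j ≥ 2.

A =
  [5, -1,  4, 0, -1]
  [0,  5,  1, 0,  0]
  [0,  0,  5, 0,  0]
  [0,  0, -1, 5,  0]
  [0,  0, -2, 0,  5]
A Jordan chain for λ = 5 of length 3:
v_1 = (1, 0, 0, 0, 0)ᵀ
v_2 = (4, 1, 0, -1, -2)ᵀ
v_3 = (0, 0, 1, 0, 0)ᵀ

Let N = A − (5)·I. We want v_3 with N^3 v_3 = 0 but N^2 v_3 ≠ 0; then v_{j-1} := N · v_j for j = 3, …, 2.

Pick v_3 = (0, 0, 1, 0, 0)ᵀ.
Then v_2 = N · v_3 = (4, 1, 0, -1, -2)ᵀ.
Then v_1 = N · v_2 = (1, 0, 0, 0, 0)ᵀ.

Sanity check: (A − (5)·I) v_1 = (0, 0, 0, 0, 0)ᵀ = 0. ✓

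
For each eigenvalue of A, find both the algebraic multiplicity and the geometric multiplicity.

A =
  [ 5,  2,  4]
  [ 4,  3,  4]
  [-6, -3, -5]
λ = 1: alg = 3, geom = 2

Step 1 — factor the characteristic polynomial to read off the algebraic multiplicities:
  χ_A(x) = (x - 1)^3

Step 2 — compute geometric multiplicities via the rank-nullity identity g(λ) = n − rank(A − λI):
  rank(A − (1)·I) = 1, so dim ker(A − (1)·I) = n − 1 = 2

Summary:
  λ = 1: algebraic multiplicity = 3, geometric multiplicity = 2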